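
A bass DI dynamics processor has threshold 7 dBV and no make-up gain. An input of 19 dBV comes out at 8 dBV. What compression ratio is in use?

12:1

Input overshoot = 19 − 7 = 12 dB; output overshoot = 8 − 7 = 1 dB.
Ratio = 12 / 1 = 12.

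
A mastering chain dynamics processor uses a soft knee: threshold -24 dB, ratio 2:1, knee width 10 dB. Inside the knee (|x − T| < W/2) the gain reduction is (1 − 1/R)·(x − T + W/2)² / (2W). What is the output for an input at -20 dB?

x − T + W/2 = -20 − (-24) + 5 = 9.
GR = (1 − 1/2) × 9² / 20 = 0.5 × 81 / 20 = 2.025 dB.
Output = -20 − 2.025 = -22.025 dB.

-22.025 dB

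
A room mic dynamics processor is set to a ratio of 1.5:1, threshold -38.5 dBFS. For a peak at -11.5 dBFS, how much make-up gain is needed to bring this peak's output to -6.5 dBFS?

Overshoot 27 dB → 27/1.5 = 18 dB after compression, so the compressed level is -38.5 + 18 = -20.5 dBFS.
Make-up = target − compressed = -6.5 − (-20.5) = 14 dB.

14 dB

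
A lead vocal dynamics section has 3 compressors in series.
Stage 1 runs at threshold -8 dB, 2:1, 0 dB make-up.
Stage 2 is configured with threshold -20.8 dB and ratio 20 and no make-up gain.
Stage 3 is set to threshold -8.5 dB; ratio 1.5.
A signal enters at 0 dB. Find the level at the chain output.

-19.96 dB

Stage 1: 8 dB above -8 dB, reduced 2:1 to 4 dB above → -4 dB.
Stage 2: 16.8 dB above -20.8 dB, reduced 20:1 to 0.84 dB above → -19.96 dB.
Stage 3: -19.96 dB ≤ -8.5 dB, so stage 3 doesn't engage; output -19.96 dB.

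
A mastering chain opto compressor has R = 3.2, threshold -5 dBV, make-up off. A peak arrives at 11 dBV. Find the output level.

The input is 16 dB above the -5 dBV threshold.
3.2:1 compression reduces that to 16/3.2 = 5 dB over.
So the level is -5 + 5 = 0 dBV.

0 dBV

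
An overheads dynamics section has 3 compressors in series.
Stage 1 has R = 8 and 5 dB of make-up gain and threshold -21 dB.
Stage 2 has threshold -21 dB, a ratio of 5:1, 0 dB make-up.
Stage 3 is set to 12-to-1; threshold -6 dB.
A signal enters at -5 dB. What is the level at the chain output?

-19.6 dB

Stage 1: 16 dB above -21 dB, reduced 8:1 to 2 dB above → -19 dB; +5 dB make-up → -14 dB.
Stage 2: overshoot 7 dB → 7/5 = 1.4 dB → -19.6 dB.
Stage 3: below threshold (-19.6 ≤ -6); passes unchanged; output -19.6 dB.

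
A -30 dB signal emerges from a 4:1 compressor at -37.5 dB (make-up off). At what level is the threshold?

Gain reduction = -30 − (-37.5) = 7.5 dB; output overshoot = GR / (R − 1) = 7.5 / 3 = 2.5 dB.
Threshold = output − output overshoot = -37.5 − 2.5 = -40 dB.

-40 dB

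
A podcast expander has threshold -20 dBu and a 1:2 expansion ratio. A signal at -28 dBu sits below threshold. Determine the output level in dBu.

Below threshold, a 1:2 expander applies gain = (2−1)×(T − x) of attenuation.
(2−1) × 8 = 8 dB, so output = -28 − 8 = -36 dBu.

-36 dBu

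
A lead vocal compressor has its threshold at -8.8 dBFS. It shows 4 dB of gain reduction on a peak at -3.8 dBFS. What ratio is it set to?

Input overshoot = -3.8 − (-8.8) = 5 dB.
Output overshoot = 5 − 4 = 1 dB.
Ratio = input overshoot / output overshoot = 5 / 1 = 5.

5:1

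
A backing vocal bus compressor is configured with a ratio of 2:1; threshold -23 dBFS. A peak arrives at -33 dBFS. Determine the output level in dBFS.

-33 dBFS is 10 dB below the -23 dBFS threshold, so no gain reduction is applied.
Output = input = -33 dBFS.

-33 dBFS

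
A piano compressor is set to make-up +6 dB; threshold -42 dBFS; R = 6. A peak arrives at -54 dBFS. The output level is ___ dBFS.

-48 dBFS

-54 dBFS is 12 dB below the -42 dBFS threshold, so no gain reduction is applied.
Make-up gain adds 6 dB: -54 + 6 = -48 dBFS.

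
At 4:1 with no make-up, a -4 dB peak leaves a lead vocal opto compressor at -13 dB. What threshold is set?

-16 dB

Let T be the threshold. Output overshoot = (input overshoot)/R, so -13 − T = (-4 − T)/4.
4·(-13 − T) = -4 − T → 3·T = -52 − (-4) = -48.
T = -48/3 = -16 dB.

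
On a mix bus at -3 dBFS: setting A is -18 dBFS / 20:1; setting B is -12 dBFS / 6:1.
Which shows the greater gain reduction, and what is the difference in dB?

A: overshoot 15 dB → output overshoot 0.75 dB → GR 14.25 dB.
B: overshoot 9 dB → output overshoot 1.5 dB → GR 7.5 dB.
A applies 6.75 dB more gain reduction.

A, by 6.75 dB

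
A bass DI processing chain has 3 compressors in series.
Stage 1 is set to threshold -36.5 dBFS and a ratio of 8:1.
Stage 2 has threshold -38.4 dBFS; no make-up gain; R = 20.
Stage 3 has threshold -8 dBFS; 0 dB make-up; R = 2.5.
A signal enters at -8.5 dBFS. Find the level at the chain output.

-38.13 dBFS

Stage 1: 28 dB above -36.5 dBFS, reduced 8:1 to 3.5 dB above → -33 dBFS.
Stage 2: 5.4 dB above -38.4 dBFS, reduced 20:1 to 0.27 dB above → -38.13 dBFS.
Stage 3: -38.13 dBFS ≤ -8 dBFS, so stage 3 doesn't engage; output -38.13 dBFS.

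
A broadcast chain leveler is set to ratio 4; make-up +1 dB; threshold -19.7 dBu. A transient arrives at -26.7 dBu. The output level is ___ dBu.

-25.7 dBu

-26.7 dBu is 7 dB below the -19.7 dBu threshold, so no gain reduction is applied.
Make-up gain adds 1 dB: -26.7 + 1 = -25.7 dBu.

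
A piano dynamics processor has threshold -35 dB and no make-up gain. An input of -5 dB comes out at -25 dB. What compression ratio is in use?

3:1

Input overshoot = -5 − (-35) = 30 dB; output overshoot = -25 − (-35) = 10 dB.
Ratio = 30 / 10 = 3.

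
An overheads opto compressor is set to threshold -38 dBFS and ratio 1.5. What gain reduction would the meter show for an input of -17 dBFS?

7 dB

-17 dBFS exceeds the threshold by 21 dB.
At 1.5:1, output sits 21/1.5 = 14 dB above threshold.
So the signal is attenuated by 21 − 14 = 7 dB.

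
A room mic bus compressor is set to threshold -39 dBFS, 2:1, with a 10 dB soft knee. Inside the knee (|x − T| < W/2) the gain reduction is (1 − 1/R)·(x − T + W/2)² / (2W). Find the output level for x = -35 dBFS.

x − T + W/2 = -35 − (-39) + 5 = 9.
GR = (1 − 1/2) × 9² / 20 = 0.5 × 81 / 20 = 2.025 dB.
Output = -35 − 2.025 = -37.025 dBFS.

-37.025 dBFS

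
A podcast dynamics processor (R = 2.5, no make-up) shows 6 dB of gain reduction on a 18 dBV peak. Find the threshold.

Gain reduction = 18 − 12 = 6 dB; output overshoot = GR / (R − 1) = 6 / 1.5 = 4 dB.
Threshold = output − output overshoot = 12 − 4 = 8 dBV.

8 dBV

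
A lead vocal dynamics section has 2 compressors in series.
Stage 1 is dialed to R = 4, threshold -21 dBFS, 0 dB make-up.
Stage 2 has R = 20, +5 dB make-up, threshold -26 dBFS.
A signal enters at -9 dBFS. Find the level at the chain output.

-20.6 dBFS

Stage 1: -9 dBFS is 12 dB over -21 dBFS; at 4:1 that becomes 3 dB over, giving -18 dBFS.
Stage 2: -18 dBFS is 8 dB over -26 dBFS; at 20:1 that becomes 0.4 dB over, giving -25.6 dBFS; +5 dB make-up → -20.6 dBFS.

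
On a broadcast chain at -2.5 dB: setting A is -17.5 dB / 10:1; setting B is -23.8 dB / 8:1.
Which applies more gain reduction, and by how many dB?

B, by 5.1375 dB

A: 15 dB over, compressed to 1.5 dB over, so 13.5 dB of GR.
B: 21.3 dB over, compressed to 2.6625 dB over, so 18.6375 dB of GR.
B applies 5.1375 dB more gain reduction.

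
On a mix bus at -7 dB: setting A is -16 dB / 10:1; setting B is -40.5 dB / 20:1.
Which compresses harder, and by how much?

B, by 23.725 dB

A: GR = 9 − 9/10 = 8.1 dB.
B: GR = 33.5 − 33.5/20 = 31.825 dB.
B reduces 23.725 dB more.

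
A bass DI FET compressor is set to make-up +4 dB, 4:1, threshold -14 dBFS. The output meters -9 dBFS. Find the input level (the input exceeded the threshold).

-10 dBFS

Remove make-up: -9 − 4 = -13 dBFS.
The compressed level sits -13 − (-14) = 1 dB over threshold.
Undo the ratio: input overshoot = 1 × 4 = 4 dB, giving input = -10 dBFS.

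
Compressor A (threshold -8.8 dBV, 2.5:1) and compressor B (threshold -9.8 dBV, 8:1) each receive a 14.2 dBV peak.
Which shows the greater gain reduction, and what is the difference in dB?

A: overshoot 23 dB → output overshoot 9.2 dB → GR 13.8 dB.
B: overshoot 24 dB → output overshoot 3 dB → GR 21 dB.
Difference: 7.2 dB in favour of B.

B, by 7.2 dB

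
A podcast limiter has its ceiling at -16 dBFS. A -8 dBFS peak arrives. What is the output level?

-16 dBFS

At ∞:1, everything above -16 dBFS is held at the ceiling.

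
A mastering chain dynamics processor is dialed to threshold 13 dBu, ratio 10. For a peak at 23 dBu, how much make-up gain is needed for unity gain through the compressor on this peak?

9 dB

The peak compresses to 13 + 10/10 = 14 dBu.
To reach 23 dBu requires 23 − 14 = 9 dB of make-up.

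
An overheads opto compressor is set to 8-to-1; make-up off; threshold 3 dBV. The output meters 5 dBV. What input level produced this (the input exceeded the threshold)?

The compressed level sits 5 − 3 = 2 dB over threshold.
Undo the ratio: input overshoot = 2 × 8 = 16 dB, giving input = 19 dBV.

19 dBV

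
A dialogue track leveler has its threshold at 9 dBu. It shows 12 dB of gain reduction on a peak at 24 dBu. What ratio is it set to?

Input overshoot = 24 − 9 = 15 dB.
Output overshoot = 15 − 12 = 3 dB.
Ratio = input overshoot / output overshoot = 15 / 3 = 5.

5:1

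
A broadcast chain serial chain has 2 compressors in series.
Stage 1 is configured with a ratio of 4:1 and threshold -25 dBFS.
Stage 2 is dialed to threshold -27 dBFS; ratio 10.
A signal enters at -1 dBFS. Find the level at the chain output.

-26.2 dBFS

Stage 1: 24 dB above -25 dBFS, reduced 4:1 to 6 dB above → -19 dBFS.
Stage 2: overshoot 8 dB → 8/10 = 0.8 dB → -26.2 dBFS.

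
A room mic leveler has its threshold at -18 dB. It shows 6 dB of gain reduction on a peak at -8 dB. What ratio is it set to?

2.5:1

Input overshoot = -8 − (-18) = 10 dB.
Output overshoot = 10 − 6 = 4 dB.
Ratio = input overshoot / output overshoot = 10 / 4 = 2.5.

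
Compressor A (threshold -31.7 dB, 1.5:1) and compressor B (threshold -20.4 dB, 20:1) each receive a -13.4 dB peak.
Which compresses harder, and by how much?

A: 18.3 dB over, compressed to 12.2 dB over, so 6.1 dB of GR.
B: 7 dB over, compressed to 0.35 dB over, so 6.65 dB of GR.
B reduces 0.55 dB more.

B, by 0.55 dB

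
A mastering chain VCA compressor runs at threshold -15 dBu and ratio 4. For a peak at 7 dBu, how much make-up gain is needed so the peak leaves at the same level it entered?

Without make-up, output = threshold + overshoot/4 = -15 + 5.5 = -9.5 dBu.
Gap to target: 16.5 dB.

16.5 dB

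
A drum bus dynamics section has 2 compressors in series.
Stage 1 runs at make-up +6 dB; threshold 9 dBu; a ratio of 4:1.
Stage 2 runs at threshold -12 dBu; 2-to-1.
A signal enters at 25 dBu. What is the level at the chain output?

3.5 dBu

Stage 1: 16 dB above 9 dBu, reduced 4:1 to 4 dB above → 13 dBu; +6 dB make-up → 19 dBu.
Stage 2: 31 dB above -12 dBu, reduced 2:1 to 15.5 dB above → 3.5 dBu.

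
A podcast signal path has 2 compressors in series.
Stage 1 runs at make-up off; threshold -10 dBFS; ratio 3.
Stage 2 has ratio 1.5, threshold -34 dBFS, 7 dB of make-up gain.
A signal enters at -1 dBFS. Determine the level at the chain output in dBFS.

Stage 1: 9 dB above -10 dBFS, reduced 3:1 to 3 dB above → -7 dBFS.
Stage 2: -7 dBFS is 27 dB over -34 dBFS; at 1.5:1 that becomes 18 dB over, giving -16 dBFS; +7 dB make-up → -9 dBFS.

-9 dBFS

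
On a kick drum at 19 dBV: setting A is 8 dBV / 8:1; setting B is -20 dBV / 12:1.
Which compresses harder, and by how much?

B, by 26.125 dB

A: 11 dB over, compressed to 1.375 dB over, so 9.625 dB of GR.
B: 39 dB over, compressed to 3.25 dB over, so 35.75 dB of GR.
B applies 26.125 dB more gain reduction.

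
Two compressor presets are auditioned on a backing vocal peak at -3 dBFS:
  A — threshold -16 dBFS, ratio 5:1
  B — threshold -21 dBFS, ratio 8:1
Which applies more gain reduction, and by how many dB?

A: overshoot 13 dB → output overshoot 2.6 dB → GR 10.4 dB.
B: overshoot 18 dB → output overshoot 2.25 dB → GR 15.75 dB.
B applies 5.35 dB more gain reduction.

B, by 5.35 dB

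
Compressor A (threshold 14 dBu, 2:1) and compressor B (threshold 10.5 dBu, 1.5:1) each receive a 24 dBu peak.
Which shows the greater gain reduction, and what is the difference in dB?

A, by 0.5 dB

A: GR = 10 − 10/2 = 5 dB.
B: GR = 13.5 − 13.5/1.5 = 4.5 dB.
A reduces 0.5 dB more.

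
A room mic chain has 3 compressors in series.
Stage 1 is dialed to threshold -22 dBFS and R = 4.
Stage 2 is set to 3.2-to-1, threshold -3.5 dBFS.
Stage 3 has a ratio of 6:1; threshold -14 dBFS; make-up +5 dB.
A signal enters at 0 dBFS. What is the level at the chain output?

-11.5 dBFS

Stage 1: overshoot 22 dB → 22/4 = 5.5 dB → -16.5 dBFS.
Stage 2: -16.5 dBFS ≤ -3.5 dBFS, so stage 2 doesn't engage; output -16.5 dBFS.
Stage 3: -16.5 dBFS is at or below the -14 dBFS threshold — no compression; make-up brings it to -11.5 dBFS.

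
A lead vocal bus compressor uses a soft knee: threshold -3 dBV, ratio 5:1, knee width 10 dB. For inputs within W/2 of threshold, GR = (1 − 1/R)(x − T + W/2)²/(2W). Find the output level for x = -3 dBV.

x − T + W/2 = -3 − (-3) + 5 = 5.
GR = (1 − 1/5) × 5² / 20 = 0.8 × 25 / 20 = 1 dB.
Output = -3 − 1 = -4 dBV.

-4 dBV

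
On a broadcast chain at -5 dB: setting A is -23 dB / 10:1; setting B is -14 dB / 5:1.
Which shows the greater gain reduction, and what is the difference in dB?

A, by 9 dB

A: overshoot 18 dB → output overshoot 1.8 dB → GR 16.2 dB.
B: overshoot 9 dB → output overshoot 1.8 dB → GR 7.2 dB.
Difference: 9 dB in favour of A.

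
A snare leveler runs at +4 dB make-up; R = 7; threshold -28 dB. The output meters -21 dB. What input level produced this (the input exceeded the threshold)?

-7 dB

Remove make-up: -21 − 4 = -25 dB.
The compressed level sits -25 − (-28) = 3 dB over threshold.
Undo the ratio: input overshoot = 3 × 7 = 21 dB, giving input = -7 dB.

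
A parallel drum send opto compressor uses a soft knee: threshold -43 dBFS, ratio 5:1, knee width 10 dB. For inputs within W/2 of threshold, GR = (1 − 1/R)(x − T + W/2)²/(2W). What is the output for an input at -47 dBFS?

x − T + W/2 = -47 − (-43) + 5 = 1.
GR = (1 − 1/5) × 1² / 20 = 0.8 × 1 / 20 = 0.04 dB.
Output = -47 − 0.04 = -47.04 dBFS.

-47.04 dBFS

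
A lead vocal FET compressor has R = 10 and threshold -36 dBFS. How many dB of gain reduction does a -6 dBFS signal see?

27 dB

-6 dBFS exceeds the threshold by 30 dB.
A 10:1 ratio leaves 3 dB of that excess.
GR = overshoot in − overshoot out = 30 − 3 = 27 dB.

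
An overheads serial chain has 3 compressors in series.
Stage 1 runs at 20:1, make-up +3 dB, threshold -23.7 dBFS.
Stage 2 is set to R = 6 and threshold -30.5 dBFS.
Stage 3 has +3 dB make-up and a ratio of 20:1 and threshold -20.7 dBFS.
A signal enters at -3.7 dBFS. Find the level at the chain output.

-25.7 dBFS

Stage 1: overshoot 20 dB → 20/20 = 1 dB → -22.7 dBFS; +3 dB make-up → -19.7 dBFS.
Stage 2: -19.7 dBFS is 10.8 dB over -30.5 dBFS; at 6:1 that becomes 1.8 dB over, giving -28.7 dBFS.
Stage 3: -28.7 dBFS is at or below the -20.7 dBFS threshold — no compression; make-up brings it to -25.7 dBFS.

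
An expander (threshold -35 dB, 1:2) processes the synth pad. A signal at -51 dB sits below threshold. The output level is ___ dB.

-67 dB

The input is 16 dB below the -35 dB threshold.
A 1:2 expander multiplies undershoot by 2: 16 × 2 = 32 dB below threshold.
Output = -35 − 32 = -67 dB.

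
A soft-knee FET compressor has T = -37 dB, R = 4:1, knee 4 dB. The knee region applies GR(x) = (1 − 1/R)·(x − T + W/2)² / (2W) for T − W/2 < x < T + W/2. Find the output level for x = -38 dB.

x − T + W/2 = -38 − (-37) + 2 = 1.
GR = (1 − 1/4) × 1² / 8 = 0.75 × 1 / 8 = 0.09375 dB.
Output = -38 − 0.09375 = -38.09375 dB.

-38.09375 dB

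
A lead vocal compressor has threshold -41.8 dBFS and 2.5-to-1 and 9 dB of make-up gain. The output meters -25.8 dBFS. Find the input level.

Before make-up, the level was -25.8 − 9 = -34.8 dBFS.
The compressed level sits -34.8 − (-41.8) = 7 dB over threshold.
Undo the ratio: input overshoot = 7 × 2.5 = 17.5 dB, giving input = -24.3 dBFS.

-24.3 dBFS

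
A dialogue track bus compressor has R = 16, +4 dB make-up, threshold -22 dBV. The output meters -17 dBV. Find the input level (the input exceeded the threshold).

Remove make-up: -17 − 4 = -21 dBV.
That's 1 dB above the -22 dBV threshold.
Before 16:1 compression the overshoot was 1 × 16 = 16 dB, so input = -22 + 16 = -6 dBV.

-6 dBV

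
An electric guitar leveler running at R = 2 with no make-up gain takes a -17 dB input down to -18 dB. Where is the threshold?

-19 dB

Let T be the threshold. Output overshoot = (input overshoot)/R, so -18 − T = (-17 − T)/2.
2·(-18 − T) = -17 − T → 1·T = -36 − (-17) = -19.
T = -19/1 = -19 dB.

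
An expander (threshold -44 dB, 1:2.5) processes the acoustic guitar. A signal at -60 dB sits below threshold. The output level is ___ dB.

The input is 16 dB below the -44 dB threshold.
A 1:2.5 expander multiplies undershoot by 2.5: 16 × 2.5 = 40 dB below threshold.
Output = -44 − 40 = -84 dB.

-84 dB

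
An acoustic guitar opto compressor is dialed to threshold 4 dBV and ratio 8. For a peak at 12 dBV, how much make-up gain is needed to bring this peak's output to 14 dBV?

9 dB

Without make-up, output = threshold + overshoot/8 = 4 + 1 = 5 dBV.
Gap to target: 9 dB.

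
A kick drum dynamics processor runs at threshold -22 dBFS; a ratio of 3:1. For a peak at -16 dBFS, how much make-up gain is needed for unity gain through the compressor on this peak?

Overshoot 6 dB → 6/3 = 2 dB after compression, so the compressed level is -22 + 2 = -20 dBFS.
Make-up = target − compressed = -16 − (-20) = 4 dB.

4 dB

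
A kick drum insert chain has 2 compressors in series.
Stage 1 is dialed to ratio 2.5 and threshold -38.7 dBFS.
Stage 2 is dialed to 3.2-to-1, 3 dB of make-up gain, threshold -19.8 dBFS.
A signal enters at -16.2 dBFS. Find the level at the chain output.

-26.7 dBFS

Stage 1: -16.2 dBFS is 22.5 dB over -38.7 dBFS; at 2.5:1 that becomes 9 dB over, giving -29.7 dBFS.
Stage 2: -29.7 dBFS ≤ -19.8 dBFS, so stage 2 doesn't engage; make-up brings it to -26.7 dBFS.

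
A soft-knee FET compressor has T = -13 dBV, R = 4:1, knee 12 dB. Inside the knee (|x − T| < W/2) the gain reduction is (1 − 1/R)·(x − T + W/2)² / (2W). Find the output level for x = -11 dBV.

x − T + W/2 = -11 − (-13) + 6 = 8.
GR = (1 − 1/4) × 8² / 24 = 0.75 × 64 / 24 = 2 dB.
Output = -11 − 2 = -13 dBV.

-13 dBV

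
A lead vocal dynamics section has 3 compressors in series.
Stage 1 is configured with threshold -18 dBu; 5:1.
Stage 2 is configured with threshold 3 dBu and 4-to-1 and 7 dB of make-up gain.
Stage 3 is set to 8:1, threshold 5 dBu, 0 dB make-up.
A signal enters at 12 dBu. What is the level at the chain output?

-5 dBu

Stage 1: 12 dBu is 30 dB over -18 dBu; at 5:1 that becomes 6 dB over, giving -12 dBu.
Stage 2: -12 dBu is at or below the 3 dBu threshold — no compression; make-up brings it to -5 dBu.
Stage 3: below threshold (-5 ≤ 5); passes unchanged; output -5 dBu.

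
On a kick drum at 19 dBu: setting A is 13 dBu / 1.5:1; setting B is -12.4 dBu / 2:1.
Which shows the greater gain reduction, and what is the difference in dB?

A: GR = 6 − 6/1.5 = 2 dB.
B: GR = 31.4 − 31.4/2 = 15.7 dB.
B reduces 13.7 dB more.

B, by 13.7 dB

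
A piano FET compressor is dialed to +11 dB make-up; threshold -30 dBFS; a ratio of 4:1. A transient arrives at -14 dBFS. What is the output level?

-15 dBFS

-14 dBFS sits 16 dB over threshold.
The 16 dB excess becomes 4 dB after 4:1 reduction.
Output = -30 + 4 = -26 dBFS; make-up adds 11 dB, giving -15 dBFS.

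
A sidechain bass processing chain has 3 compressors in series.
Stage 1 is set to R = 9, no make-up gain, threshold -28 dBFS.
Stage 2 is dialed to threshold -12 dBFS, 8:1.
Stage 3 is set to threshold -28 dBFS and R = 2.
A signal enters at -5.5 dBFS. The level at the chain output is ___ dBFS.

Stage 1: 22.5 dB above -28 dBFS, reduced 9:1 to 2.5 dB above → -25.5 dBFS.
Stage 2: -25.5 dBFS ≤ -12 dBFS, so stage 2 doesn't engage; output -25.5 dBFS.
Stage 3: overshoot 2.5 dB → 2.5/2 = 1.25 dB → -26.75 dBFS.

-26.75 dBFS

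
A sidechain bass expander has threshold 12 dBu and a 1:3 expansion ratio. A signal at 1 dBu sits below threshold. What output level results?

The input is 11 dB below the 12 dBu threshold.
A 1:3 expander multiplies undershoot by 3: 11 × 3 = 33 dB below threshold.
Output = 12 − 33 = -21 dBu.

-21 dBu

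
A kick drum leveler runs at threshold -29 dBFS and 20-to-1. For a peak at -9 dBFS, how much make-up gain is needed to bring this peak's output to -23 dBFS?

5 dB

Overshoot 20 dB → 20/20 = 1 dB after compression, so the compressed level is -29 + 1 = -28 dBFS.
Make-up = target − compressed = -23 − (-28) = 5 dB.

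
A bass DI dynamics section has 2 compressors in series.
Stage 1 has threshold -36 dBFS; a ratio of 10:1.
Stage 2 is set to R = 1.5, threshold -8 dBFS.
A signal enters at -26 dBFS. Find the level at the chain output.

Stage 1: overshoot 10 dB → 10/10 = 1 dB → -35 dBFS.
Stage 2: below threshold (-35 ≤ -8); passes unchanged; output -35 dBFS.

-35 dBFS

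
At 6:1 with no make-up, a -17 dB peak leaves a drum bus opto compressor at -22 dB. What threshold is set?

Let T be the threshold. Output overshoot = (input overshoot)/R, so -22 − T = (-17 − T)/6.
6·(-22 − T) = -17 − T → 5·T = -132 − (-17) = -115.
T = -115/5 = -23 dB.

-23 dB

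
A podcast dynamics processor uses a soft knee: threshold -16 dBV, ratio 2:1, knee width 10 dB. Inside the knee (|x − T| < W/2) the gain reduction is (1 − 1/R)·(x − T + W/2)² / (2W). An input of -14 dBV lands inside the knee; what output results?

x − T + W/2 = -14 − (-16) + 5 = 7.
GR = (1 − 1/2) × 7² / 20 = 0.5 × 49 / 20 = 1.225 dB.
Output = -14 − 1.225 = -15.225 dBV.

-15.225 dBV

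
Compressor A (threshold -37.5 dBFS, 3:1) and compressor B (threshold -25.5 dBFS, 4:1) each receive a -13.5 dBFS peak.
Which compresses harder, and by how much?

A: 24 dB over, compressed to 8 dB over, so 16 dB of GR.
B: 12 dB over, compressed to 3 dB over, so 9 dB of GR.
Difference: 7 dB in favour of A.

A, by 7 dB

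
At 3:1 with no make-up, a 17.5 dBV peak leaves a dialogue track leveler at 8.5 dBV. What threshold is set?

Let T be the threshold. Output overshoot = (input overshoot)/R, so 8.5 − T = (17.5 − T)/3.
3·(8.5 − T) = 17.5 − T → 2·T = 25.5 − 17.5 = 8.
T = 8/2 = 4 dBV.

4 dBV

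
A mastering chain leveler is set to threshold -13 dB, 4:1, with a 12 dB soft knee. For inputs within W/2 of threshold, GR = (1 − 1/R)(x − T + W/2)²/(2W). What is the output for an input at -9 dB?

x − T + W/2 = -9 − (-13) + 6 = 10.
GR = (1 − 1/4) × 10² / 24 = 0.75 × 100 / 24 = 3.125 dB.
Output = -9 − 3.125 = -12.125 dB.

-12.125 dB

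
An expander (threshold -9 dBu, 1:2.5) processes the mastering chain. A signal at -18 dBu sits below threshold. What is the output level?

Below threshold, a 1:2.5 expander applies gain = (2.5−1)×(T − x) of attenuation.
(2.5−1) × 9 = 13.5 dB, so output = -18 − 13.5 = -31.5 dBu.

-31.5 dBu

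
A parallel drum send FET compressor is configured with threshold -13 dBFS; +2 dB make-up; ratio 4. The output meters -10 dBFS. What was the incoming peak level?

-9 dBFS

Before make-up, the level was -10 − 2 = -12 dBFS.
The compressed level sits -12 − (-13) = 1 dB over threshold.
Undo the ratio: input overshoot = 1 × 4 = 4 dB, giving input = -9 dBFS.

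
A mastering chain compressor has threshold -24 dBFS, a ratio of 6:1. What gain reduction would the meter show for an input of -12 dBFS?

-12 dBFS exceeds the threshold by 12 dB.
At 6:1, output sits 12/6 = 2 dB above threshold.
GR = overshoot in − overshoot out = 12 − 2 = 10 dB.

10 dB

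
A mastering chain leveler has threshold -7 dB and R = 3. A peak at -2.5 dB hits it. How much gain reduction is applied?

The signal is 4.5 dB above threshold.
After 3:1 compression the overshoot becomes 4.5/3 = 1.5 dB.
So the signal is attenuated by 4.5 − 1.5 = 3 dB.

3 dB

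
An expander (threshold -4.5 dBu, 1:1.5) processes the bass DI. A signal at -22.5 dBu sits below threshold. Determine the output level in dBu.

-31.5 dBu

Below threshold, a 1:1.5 expander applies gain = (1.5−1)×(T − x) of attenuation.
(1.5−1) × 18 = 9 dB, so output = -22.5 − 9 = -31.5 dBu.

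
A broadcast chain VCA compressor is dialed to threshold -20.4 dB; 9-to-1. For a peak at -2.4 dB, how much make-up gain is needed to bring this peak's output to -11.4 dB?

Without make-up, output = threshold + overshoot/9 = -20.4 + 2 = -18.4 dB.
Gap to target: 7 dB.

7 dB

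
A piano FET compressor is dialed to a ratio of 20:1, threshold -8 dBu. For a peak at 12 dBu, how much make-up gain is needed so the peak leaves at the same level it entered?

The peak compresses to -8 + 20/20 = -7 dBu.
To reach 12 dBu requires 12 − (-7) = 19 dB of make-up.

19 dB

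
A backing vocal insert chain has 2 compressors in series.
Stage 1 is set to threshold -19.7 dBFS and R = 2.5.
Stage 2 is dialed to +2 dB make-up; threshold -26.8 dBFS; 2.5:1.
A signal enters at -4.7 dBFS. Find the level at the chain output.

Stage 1: -4.7 dBFS is 15 dB over -19.7 dBFS; at 2.5:1 that becomes 6 dB over, giving -13.7 dBFS.
Stage 2: overshoot 13.1 dB → 13.1/2.5 = 5.24 dB → -21.56 dBFS; +2 dB make-up → -19.56 dBFS.

-19.56 dBFS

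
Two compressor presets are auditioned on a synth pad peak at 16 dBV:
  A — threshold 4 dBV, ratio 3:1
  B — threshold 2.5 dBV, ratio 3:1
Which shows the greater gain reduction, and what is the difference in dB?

A: overshoot 12 dB → output overshoot 4 dB → GR 8 dB.
B: overshoot 13.5 dB → output overshoot 4.5 dB → GR 9 dB.
Difference: 1 dB in favour of B.

B, by 1 dB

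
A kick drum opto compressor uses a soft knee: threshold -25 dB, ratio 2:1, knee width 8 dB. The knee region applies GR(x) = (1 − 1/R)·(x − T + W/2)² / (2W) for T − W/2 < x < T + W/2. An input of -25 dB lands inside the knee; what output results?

-25.5 dB

x − T + W/2 = -25 − (-25) + 4 = 4.
GR = (1 − 1/2) × 4² / 16 = 0.5 × 16 / 16 = 0.5 dB.
Output = -25 − 0.5 = -25.5 dB.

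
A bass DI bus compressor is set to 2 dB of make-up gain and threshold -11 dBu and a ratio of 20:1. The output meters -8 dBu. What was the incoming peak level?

Stripping the +2 dB make-up gives -10 dBu at the gain stage.
That's 1 dB above the -11 dBu threshold.
Undo the ratio: input overshoot = 1 × 20 = 20 dB, giving input = 9 dBu.

9 dBu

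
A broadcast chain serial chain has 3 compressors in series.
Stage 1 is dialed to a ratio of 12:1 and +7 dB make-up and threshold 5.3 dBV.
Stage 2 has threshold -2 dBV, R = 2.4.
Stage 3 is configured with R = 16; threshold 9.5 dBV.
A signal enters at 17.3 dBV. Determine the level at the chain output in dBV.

Stage 1: 17.3 dBV is 12 dB over 5.3 dBV; at 12:1 that becomes 1 dB over, giving 6.3 dBV; +7 dB make-up → 13.3 dBV.
Stage 2: 13.3 dBV is 15.3 dB over -2 dBV; at 2.4:1 that becomes 6.375 dB over, giving 4.375 dBV.
Stage 3: 4.375 dBV is at or below the 9.5 dBV threshold — no compression; output 4.375 dBV.

4.375 dBV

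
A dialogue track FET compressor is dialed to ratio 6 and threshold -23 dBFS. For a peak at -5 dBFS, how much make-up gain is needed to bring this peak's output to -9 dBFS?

Overshoot 18 dB → 18/6 = 3 dB after compression, so the compressed level is -23 + 3 = -20 dBFS.
Make-up = target − compressed = -9 − (-20) = 11 dB.

11 dB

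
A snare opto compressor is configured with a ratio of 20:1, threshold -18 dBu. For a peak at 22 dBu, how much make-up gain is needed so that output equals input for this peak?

38 dB

Overshoot 40 dB → 40/20 = 2 dB after compression, so the compressed level is -18 + 2 = -16 dBu.
Make-up = target − compressed = 22 − (-16) = 38 dB.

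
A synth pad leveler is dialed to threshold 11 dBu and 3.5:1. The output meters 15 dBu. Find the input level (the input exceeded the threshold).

25 dBu

Post-compression overshoot = 15 − 11 = 4 dB.
Undo the ratio: input overshoot = 4 × 3.5 = 14 dB, giving input = 25 dBu.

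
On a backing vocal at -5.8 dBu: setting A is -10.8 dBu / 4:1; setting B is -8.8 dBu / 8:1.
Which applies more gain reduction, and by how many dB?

A: 5 dB over, compressed to 1.25 dB over, so 3.75 dB of GR.
B: 3 dB over, compressed to 0.375 dB over, so 2.625 dB of GR.
Difference: 1.125 dB in favour of A.

A, by 1.125 dB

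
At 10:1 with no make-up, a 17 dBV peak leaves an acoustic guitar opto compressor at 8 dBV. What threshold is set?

Input is 10 dB above T (since output overshoot × R = input overshoot: (8 − T)·10 = 17 − T gives T = 7 dBV).
Check: 7 + (17 − 7)/10 = 7 + 1 = 8 dBV. ✓

7 dBV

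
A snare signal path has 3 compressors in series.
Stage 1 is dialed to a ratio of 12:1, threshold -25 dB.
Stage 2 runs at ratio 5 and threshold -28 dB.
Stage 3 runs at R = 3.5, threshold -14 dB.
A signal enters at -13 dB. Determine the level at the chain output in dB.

-27.2 dB

Stage 1: 12 dB above -25 dB, reduced 12:1 to 1 dB above → -24 dB.
Stage 2: -24 dB is 4 dB over -28 dB; at 5:1 that becomes 0.8 dB over, giving -27.2 dB.
Stage 3: -27.2 dB ≤ -14 dB, so stage 3 doesn't engage; output -27.2 dB.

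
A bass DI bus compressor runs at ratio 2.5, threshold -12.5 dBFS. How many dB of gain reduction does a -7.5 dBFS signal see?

Overshoot = -7.5 − (-12.5) = 5 dB.
A 2.5:1 ratio leaves 2 dB of that excess.
GR = overshoot in − overshoot out = 5 − 2 = 3 dB.

3 dB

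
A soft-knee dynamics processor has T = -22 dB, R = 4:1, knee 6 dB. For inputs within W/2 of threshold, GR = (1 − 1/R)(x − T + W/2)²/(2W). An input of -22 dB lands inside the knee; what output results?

x − T + W/2 = -22 − (-22) + 3 = 3.
GR = (1 − 1/4) × 3² / 12 = 0.75 × 9 / 12 = 0.5625 dB.
Output = -22 − 0.5625 = -22.5625 dB.

-22.5625 dB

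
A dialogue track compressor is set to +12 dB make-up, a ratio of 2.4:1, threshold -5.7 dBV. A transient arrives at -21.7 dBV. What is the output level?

-9.7 dBV

-21.7 dBV is 16 dB below the -5.7 dBV threshold, so no gain reduction is applied.
Make-up gain adds 12 dB: -21.7 + 12 = -9.7 dBV.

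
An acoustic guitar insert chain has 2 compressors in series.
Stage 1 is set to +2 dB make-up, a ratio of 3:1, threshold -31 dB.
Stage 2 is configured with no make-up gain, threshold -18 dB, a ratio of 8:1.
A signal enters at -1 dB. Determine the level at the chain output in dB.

-19 dB

Stage 1: -1 dB is 30 dB over -31 dB; at 3:1 that becomes 10 dB over, giving -21 dB; +2 dB make-up → -19 dB.
Stage 2: below threshold (-19 ≤ -18); passes unchanged; output -19 dB.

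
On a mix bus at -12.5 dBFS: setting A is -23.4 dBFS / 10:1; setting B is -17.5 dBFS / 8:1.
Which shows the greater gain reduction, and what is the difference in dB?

A: 10.9 dB over, compressed to 1.09 dB over, so 9.81 dB of GR.
B: 5 dB over, compressed to 0.625 dB over, so 4.375 dB of GR.
A reduces 5.435 dB more.

A, by 5.435 dB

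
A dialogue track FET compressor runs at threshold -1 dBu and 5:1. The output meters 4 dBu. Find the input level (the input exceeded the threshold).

The compressed level sits 4 − (-1) = 5 dB over threshold.
Input overshoot = R × output overshoot = 25 dB → input = -1 + 25 = 24 dBu.

24 dBu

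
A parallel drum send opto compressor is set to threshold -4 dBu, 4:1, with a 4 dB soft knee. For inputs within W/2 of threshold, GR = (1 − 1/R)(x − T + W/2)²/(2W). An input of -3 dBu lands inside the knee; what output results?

x − T + W/2 = -3 − (-4) + 2 = 3.
GR = (1 − 1/4) × 3² / 8 = 0.75 × 9 / 8 = 0.84375 dB.
Output = -3 − 0.84375 = -3.84375 dBu.

-3.84375 dBu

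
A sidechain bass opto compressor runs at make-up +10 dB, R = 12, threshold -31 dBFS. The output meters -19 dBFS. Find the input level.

-7 dBFS

Stripping the +10 dB make-up gives -29 dBFS at the gain stage.
That's 2 dB above the -31 dBFS threshold.
Input overshoot = R × output overshoot = 24 dB → input = -31 + 24 = -7 dBFS.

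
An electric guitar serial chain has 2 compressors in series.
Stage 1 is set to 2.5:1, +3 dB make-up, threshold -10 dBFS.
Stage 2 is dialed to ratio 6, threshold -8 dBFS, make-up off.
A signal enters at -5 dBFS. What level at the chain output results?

Stage 1: overshoot 5 dB → 5/2.5 = 2 dB → -8 dBFS; +3 dB make-up → -5 dBFS.
Stage 2: -5 dBFS is 3 dB over -8 dBFS; at 6:1 that becomes 0.5 dB over, giving -7.5 dBFS.

-7.5 dBFS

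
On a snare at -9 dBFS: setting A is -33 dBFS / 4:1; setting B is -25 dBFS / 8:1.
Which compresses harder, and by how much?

A, by 4 dB

A: 24 dB over, compressed to 6 dB over, so 18 dB of GR.
B: 16 dB over, compressed to 2 dB over, so 14 dB of GR.
A reduces 4 dB more.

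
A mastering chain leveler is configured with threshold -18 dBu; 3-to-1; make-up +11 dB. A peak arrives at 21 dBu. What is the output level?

6 dBu

The input is 39 dB above the -18 dBu threshold.
The 39 dB excess becomes 13 dB after 3:1 reduction.
That puts the output at -5 dBu; make-up adds 11 dB, giving 6 dBu.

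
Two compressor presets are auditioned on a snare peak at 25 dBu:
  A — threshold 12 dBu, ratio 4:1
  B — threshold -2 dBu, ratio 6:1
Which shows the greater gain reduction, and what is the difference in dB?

A: GR = 13 − 13/4 = 9.75 dB.
B: GR = 27 − 27/6 = 22.5 dB.
Difference: 12.75 dB in favour of B.

B, by 12.75 dB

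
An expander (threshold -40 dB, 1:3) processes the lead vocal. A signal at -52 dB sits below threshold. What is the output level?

The input is 12 dB below the -40 dB threshold.
A 1:3 expander multiplies undershoot by 3: 12 × 3 = 36 dB below threshold.
Output = -40 − 36 = -76 dB.

-76 dB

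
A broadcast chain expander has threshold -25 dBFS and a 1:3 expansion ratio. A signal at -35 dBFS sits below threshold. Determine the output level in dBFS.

Below threshold, a 1:3 expander applies gain = (3−1)×(T − x) of attenuation.
(3−1) × 10 = 20 dB, so output = -35 − 20 = -55 dBFS.

-55 dBFS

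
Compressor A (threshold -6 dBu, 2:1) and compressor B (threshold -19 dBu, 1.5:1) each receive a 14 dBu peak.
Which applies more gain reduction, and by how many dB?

B, by 1 dB

A: GR = 20 − 20/2 = 10 dB.
B: GR = 33 − 33/1.5 = 11 dB.
Difference: 1 dB in favour of B.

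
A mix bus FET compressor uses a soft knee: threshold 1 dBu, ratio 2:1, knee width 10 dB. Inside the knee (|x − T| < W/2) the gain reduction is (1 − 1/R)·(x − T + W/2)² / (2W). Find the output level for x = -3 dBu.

-3.025 dBu

x − T + W/2 = -3 − 1 + 5 = 1.
GR = (1 − 1/2) × 1² / 20 = 0.5 × 1 / 20 = 0.025 dB.
Output = -3 − 0.025 = -3.025 dBu.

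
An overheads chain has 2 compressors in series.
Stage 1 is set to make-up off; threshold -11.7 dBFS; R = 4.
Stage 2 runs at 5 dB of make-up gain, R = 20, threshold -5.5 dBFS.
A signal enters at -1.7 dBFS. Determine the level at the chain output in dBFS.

-4.2 dBFS

Stage 1: 10 dB above -11.7 dBFS, reduced 4:1 to 2.5 dB above → -9.2 dBFS.
Stage 2: below threshold (-9.2 ≤ -5.5); passes unchanged; make-up brings it to -4.2 dBFS.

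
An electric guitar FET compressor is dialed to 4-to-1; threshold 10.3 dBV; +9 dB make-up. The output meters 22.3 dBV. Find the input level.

Before make-up, the level was 22.3 − 9 = 13.3 dBV.
That's 3 dB above the 10.3 dBV threshold.
Before 4:1 compression the overshoot was 3 × 4 = 12 dB, so input = 10.3 + 12 = 22.3 dBV.

22.3 dBV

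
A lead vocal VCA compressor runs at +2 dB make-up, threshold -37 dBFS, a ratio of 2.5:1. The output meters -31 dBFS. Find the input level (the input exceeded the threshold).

Remove make-up: -31 − 2 = -33 dBFS.
Post-compression overshoot = -33 − (-37) = 4 dB.
Input overshoot = R × output overshoot = 10 dB → input = -37 + 10 = -27 dBFS.

-27 dBFS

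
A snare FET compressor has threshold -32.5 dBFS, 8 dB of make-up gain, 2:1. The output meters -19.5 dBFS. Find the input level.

-22.5 dBFS

Remove make-up: -19.5 − 8 = -27.5 dBFS.
That's 5 dB above the -32.5 dBFS threshold.
Undo the ratio: input overshoot = 5 × 2 = 10 dB, giving input = -22.5 dBFS.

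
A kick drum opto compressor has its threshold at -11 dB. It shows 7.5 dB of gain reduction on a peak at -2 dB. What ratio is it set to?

Input overshoot = -2 − (-11) = 9 dB.
Output overshoot = 9 − 7.5 = 1.5 dB.
Ratio = input overshoot / output overshoot = 9 / 1.5 = 6.

6:1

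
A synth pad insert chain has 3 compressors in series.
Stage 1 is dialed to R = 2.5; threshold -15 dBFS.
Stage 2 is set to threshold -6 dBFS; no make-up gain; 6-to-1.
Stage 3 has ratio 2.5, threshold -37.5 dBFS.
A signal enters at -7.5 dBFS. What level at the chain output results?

Stage 1: -7.5 dBFS is 7.5 dB over -15 dBFS; at 2.5:1 that becomes 3 dB over, giving -12 dBFS.
Stage 2: below threshold (-12 ≤ -6); passes unchanged; output -12 dBFS.
Stage 3: 25.5 dB above -37.5 dBFS, reduced 2.5:1 to 10.2 dB above → -27.3 dBFS.

-27.3 dBFS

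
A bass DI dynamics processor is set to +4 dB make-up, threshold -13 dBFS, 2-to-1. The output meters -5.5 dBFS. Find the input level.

-6 dBFS

Stripping the +4 dB make-up gives -9.5 dBFS at the gain stage.
That's 3.5 dB above the -13 dBFS threshold.
Undo the ratio: input overshoot = 3.5 × 2 = 7 dB, giving input = -6 dBFS.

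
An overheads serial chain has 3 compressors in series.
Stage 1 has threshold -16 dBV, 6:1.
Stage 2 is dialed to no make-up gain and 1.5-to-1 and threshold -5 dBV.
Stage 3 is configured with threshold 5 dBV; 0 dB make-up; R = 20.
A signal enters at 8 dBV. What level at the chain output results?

-12 dBV

Stage 1: 8 dBV is 24 dB over -16 dBV; at 6:1 that becomes 4 dB over, giving -12 dBV.
Stage 2: -12 dBV is at or below the -5 dBV threshold — no compression; output -12 dBV.
Stage 3: -12 dBV is at or below the 5 dBV threshold — no compression; output -12 dBV.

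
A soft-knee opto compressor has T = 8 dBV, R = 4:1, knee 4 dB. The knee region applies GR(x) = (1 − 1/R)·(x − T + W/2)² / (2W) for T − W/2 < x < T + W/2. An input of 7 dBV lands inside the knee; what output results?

6.90625 dBV

x − T + W/2 = 7 − 8 + 2 = 1.
GR = (1 − 1/4) × 1² / 8 = 0.75 × 1 / 8 = 0.09375 dB.
Output = 7 − 0.09375 = 6.90625 dBV.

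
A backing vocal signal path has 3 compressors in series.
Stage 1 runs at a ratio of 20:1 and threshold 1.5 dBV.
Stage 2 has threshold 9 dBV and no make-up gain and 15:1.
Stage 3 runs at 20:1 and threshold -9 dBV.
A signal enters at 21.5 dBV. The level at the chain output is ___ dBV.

-8.425 dBV

Stage 1: overshoot 20 dB → 20/20 = 1 dB → 2.5 dBV.
Stage 2: 2.5 dBV ≤ 9 dBV, so stage 2 doesn't engage; output 2.5 dBV.
Stage 3: 11.5 dB above -9 dBV, reduced 20:1 to 0.575 dB above → -8.425 dBV.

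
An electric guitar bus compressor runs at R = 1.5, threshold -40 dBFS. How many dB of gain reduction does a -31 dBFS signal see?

-31 dBFS exceeds the threshold by 9 dB.
After 1.5:1 compression the overshoot becomes 9/1.5 = 6 dB.
GR = overshoot in − overshoot out = 9 − 6 = 3 dB.

3 dB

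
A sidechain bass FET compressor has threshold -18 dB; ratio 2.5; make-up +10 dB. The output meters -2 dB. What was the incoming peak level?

Stripping the +10 dB make-up gives -12 dB at the gain stage.
The compressed level sits -12 − (-18) = 6 dB over threshold.
Input overshoot = R × output overshoot = 15 dB → input = -18 + 15 = -3 dB.

-3 dB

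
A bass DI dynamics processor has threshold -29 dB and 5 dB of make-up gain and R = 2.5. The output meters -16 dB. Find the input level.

Before make-up, the level was -16 − 5 = -21 dB.
That's 8 dB above the -29 dB threshold.
Undo the ratio: input overshoot = 8 × 2.5 = 20 dB, giving input = -9 dB.

-9 dB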